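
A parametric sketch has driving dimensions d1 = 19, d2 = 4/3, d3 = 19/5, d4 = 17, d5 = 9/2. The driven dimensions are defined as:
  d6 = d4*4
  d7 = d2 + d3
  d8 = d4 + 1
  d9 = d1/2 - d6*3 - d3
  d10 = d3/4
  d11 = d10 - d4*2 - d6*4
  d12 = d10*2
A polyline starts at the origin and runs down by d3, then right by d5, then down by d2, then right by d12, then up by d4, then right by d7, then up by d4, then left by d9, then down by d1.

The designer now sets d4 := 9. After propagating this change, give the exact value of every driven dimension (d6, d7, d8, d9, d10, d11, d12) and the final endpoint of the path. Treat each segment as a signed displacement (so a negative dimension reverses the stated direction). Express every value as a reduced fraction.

Apply edit: d4 := 9
  d6 = d4*4 = 36
  d7 = d2 + d3 = 77/15
  d8 = d4 + 1 = 10
  d9 = d1/2 - d6*3 - d3 = -1023/10
  d10 = d3/4 = 19/20
  d11 = d10 - d4*2 - d6*4 = -3221/20
  d12 = d10*2 = 19/10
Walk from origin (0, 0):
  seg 1: down by d3 = 19/5 → (0, -19/5)
  seg 2: right by d5 = 9/2 → (9/2, -19/5)
  seg 3: down by d2 = 4/3 → (9/2, -77/15)
  seg 4: right by d12 = 19/10 → (32/5, -77/15)
  seg 5: up by d4 = 9 → (32/5, 58/15)
  seg 6: right by d7 = 77/15 → (173/15, 58/15)
  seg 7: up by d4 = 9 → (173/15, 193/15)
  seg 8: left by d9 = -1023/10 → (683/6, 193/15)
  seg 9: down by d1 = 19 → (683/6, -92/15)

d6 = 36
d7 = 77/15
d8 = 10
d9 = -1023/10
d10 = 19/20
d11 = -3221/20
d12 = 19/10
endpoint = (683/6, -92/15)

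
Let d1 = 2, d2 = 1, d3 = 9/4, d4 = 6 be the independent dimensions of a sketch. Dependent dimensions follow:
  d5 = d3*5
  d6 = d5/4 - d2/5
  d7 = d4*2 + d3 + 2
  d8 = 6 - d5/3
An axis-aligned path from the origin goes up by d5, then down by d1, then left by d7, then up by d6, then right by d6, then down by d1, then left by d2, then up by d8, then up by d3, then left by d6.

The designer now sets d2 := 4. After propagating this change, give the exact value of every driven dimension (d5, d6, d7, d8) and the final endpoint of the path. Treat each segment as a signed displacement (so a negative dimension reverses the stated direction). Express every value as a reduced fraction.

Apply edit: d2 := 4
  d5 = d3*5 = 45/4
  d6 = d5/4 - d2/5 = 161/80
  d7 = d4*2 + d3 + 2 = 65/4
  d8 = 6 - d5/3 = 9/4
Walk from origin (0, 0):
  seg 1: up by d5 = 45/4 → (0, 45/4)
  seg 2: down by d1 = 2 → (0, 37/4)
  seg 3: left by d7 = 65/4 → (-65/4, 37/4)
  seg 4: up by d6 = 161/80 → (-65/4, 901/80)
  seg 5: right by d6 = 161/80 → (-1139/80, 901/80)
  seg 6: down by d1 = 2 → (-1139/80, 741/80)
  seg 7: left by d2 = 4 → (-1459/80, 741/80)
  seg 8: up by d8 = 9/4 → (-1459/80, 921/80)
  seg 9: up by d3 = 9/4 → (-1459/80, 1101/80)
  seg 10: left by d6 = 161/80 → (-81/4, 1101/80)

d5 = 45/4
d6 = 161/80
d7 = 65/4
d8 = 9/4
endpoint = (-81/4, 1101/80)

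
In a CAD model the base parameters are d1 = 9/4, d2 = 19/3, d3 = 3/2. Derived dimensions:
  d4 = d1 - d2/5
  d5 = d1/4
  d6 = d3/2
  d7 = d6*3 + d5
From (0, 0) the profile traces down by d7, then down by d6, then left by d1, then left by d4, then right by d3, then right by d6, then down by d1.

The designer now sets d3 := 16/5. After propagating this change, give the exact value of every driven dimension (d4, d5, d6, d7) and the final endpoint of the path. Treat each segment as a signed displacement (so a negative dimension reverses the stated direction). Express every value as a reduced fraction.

Apply edit: d3 := 16/5
  d4 = d1 - d2/5 = 59/60
  d5 = d1/4 = 9/16
  d6 = d3/2 = 8/5
  d7 = d6*3 + d5 = 429/80
Walk from origin (0, 0):
  seg 1: down by d7 = 429/80 → (0, -429/80)
  seg 2: down by d6 = 8/5 → (0, -557/80)
  seg 3: left by d1 = 9/4 → (-9/4, -557/80)
  seg 4: left by d4 = 59/60 → (-97/30, -557/80)
  seg 5: right by d3 = 16/5 → (-1/30, -557/80)
  seg 6: right by d6 = 8/5 → (47/30, -557/80)
  seg 7: down by d1 = 9/4 → (47/30, -737/80)

d4 = 59/60
d5 = 9/16
d6 = 8/5
d7 = 429/80
endpoint = (47/30, -737/80)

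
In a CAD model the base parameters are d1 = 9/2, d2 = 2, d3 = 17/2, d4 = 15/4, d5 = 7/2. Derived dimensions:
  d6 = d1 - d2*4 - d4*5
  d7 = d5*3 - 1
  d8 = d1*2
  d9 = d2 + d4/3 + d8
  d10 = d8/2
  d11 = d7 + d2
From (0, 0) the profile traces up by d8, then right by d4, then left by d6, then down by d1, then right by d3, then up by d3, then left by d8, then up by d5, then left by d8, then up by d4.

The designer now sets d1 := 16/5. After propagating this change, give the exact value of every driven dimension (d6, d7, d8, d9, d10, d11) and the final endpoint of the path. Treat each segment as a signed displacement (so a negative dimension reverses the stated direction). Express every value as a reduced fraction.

Apply edit: d1 := 16/5
  d6 = d1 - d2*4 - d4*5 = -471/20
  d7 = d5*3 - 1 = 19/2
  d8 = d1*2 = 32/5
  d9 = d2 + d4/3 + d8 = 193/20
  d10 = d8/2 = 16/5
  d11 = d7 + d2 = 23/2
Walk from origin (0, 0):
  seg 1: up by d8 = 32/5 → (0, 32/5)
  seg 2: right by d4 = 15/4 → (15/4, 32/5)
  seg 3: left by d6 = -471/20 → (273/10, 32/5)
  seg 4: down by d1 = 16/5 → (273/10, 16/5)
  seg 5: right by d3 = 17/2 → (179/5, 16/5)
  seg 6: up by d3 = 17/2 → (179/5, 117/10)
  seg 7: left by d8 = 32/5 → (147/5, 117/10)
  seg 8: up by d5 = 7/2 → (147/5, 76/5)
  seg 9: left by d8 = 32/5 → (23, 76/5)
  seg 10: up by d4 = 15/4 → (23, 379/20)

d6 = -471/20
d7 = 19/2
d8 = 32/5
d9 = 193/20
d10 = 16/5
d11 = 23/2
endpoint = (23, 379/20)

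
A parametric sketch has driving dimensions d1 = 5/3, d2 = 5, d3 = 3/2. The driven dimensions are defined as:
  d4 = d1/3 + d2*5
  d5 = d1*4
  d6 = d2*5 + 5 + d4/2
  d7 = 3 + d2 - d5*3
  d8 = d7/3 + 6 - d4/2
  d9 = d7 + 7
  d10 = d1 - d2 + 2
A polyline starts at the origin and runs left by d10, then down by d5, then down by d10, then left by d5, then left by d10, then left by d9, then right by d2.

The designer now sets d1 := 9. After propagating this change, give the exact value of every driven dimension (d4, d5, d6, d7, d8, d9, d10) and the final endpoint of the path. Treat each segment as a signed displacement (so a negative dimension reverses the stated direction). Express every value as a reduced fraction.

d4 = 28
d5 = 36
d6 = 44
d7 = -100
d8 = -124/3
d9 = -93
d10 = 6
endpoint = (50, -42)

Apply edit: d1 := 9
  d4 = d1/3 + d2*5 = 28
  d5 = d1*4 = 36
  d6 = d2*5 + 5 + d4/2 = 44
  d7 = 3 + d2 - d5*3 = -100
  d8 = d7/3 + 6 - d4/2 = -124/3
  d9 = d7 + 7 = -93
  d10 = d1 - d2 + 2 = 6
Walk from origin (0, 0):
  seg 1: left by d10 = 6 → (-6, 0)
  seg 2: down by d5 = 36 → (-6, -36)
  seg 3: down by d10 = 6 → (-6, -42)
  seg 4: left by d5 = 36 → (-42, -42)
  seg 5: left by d10 = 6 → (-48, -42)
  seg 6: left by d9 = -93 → (45, -42)
  seg 7: right by d2 = 5 → (50, -42)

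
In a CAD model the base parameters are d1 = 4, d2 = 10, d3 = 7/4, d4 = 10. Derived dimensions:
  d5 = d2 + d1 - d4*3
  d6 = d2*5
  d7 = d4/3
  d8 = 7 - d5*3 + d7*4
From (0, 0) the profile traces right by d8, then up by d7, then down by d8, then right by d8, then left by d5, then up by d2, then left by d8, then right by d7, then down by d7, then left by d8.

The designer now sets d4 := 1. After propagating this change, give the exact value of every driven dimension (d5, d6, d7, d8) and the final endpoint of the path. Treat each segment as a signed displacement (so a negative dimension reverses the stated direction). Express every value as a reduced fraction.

d5 = 11
d6 = 50
d7 = 1/3
d8 = -74/3
endpoint = (-32/3, 104/3)

Apply edit: d4 := 1
  d5 = d2 + d1 - d4*3 = 11
  d6 = d2*5 = 50
  d7 = d4/3 = 1/3
  d8 = 7 - d5*3 + d7*4 = -74/3
Walk from origin (0, 0):
  seg 1: right by d8 = -74/3 → (-74/3, 0)
  seg 2: up by d7 = 1/3 → (-74/3, 1/3)
  seg 3: down by d8 = -74/3 → (-74/3, 25)
  seg 4: right by d8 = -74/3 → (-148/3, 25)
  seg 5: left by d5 = 11 → (-181/3, 25)
  seg 6: up by d2 = 10 → (-181/3, 35)
  seg 7: left by d8 = -74/3 → (-107/3, 35)
  seg 8: right by d7 = 1/3 → (-106/3, 35)
  seg 9: down by d7 = 1/3 → (-106/3, 104/3)
  seg 10: left by d8 = -74/3 → (-32/3, 104/3)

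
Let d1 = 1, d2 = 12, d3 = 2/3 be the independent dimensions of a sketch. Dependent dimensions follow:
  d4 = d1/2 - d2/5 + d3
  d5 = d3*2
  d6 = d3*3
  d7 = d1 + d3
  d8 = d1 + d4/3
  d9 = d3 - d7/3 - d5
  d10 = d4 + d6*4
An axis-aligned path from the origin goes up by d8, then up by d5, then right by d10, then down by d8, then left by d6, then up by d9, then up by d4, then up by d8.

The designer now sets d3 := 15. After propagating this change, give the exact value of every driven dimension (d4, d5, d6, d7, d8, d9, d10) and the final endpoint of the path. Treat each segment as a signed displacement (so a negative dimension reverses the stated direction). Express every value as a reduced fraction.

Apply edit: d3 := 15
  d4 = d1/2 - d2/5 + d3 = 131/10
  d5 = d3*2 = 30
  d6 = d3*3 = 45
  d7 = d1 + d3 = 16
  d8 = d1 + d4/3 = 161/30
  d9 = d3 - d7/3 - d5 = -61/3
  d10 = d4 + d6*4 = 1931/10
Walk from origin (0, 0):
  seg 1: up by d8 = 161/30 → (0, 161/30)
  seg 2: up by d5 = 30 → (0, 1061/30)
  seg 3: right by d10 = 1931/10 → (1931/10, 1061/30)
  seg 4: down by d8 = 161/30 → (1931/10, 30)
  seg 5: left by d6 = 45 → (1481/10, 30)
  seg 6: up by d9 = -61/3 → (1481/10, 29/3)
  seg 7: up by d4 = 131/10 → (1481/10, 683/30)
  seg 8: up by d8 = 161/30 → (1481/10, 422/15)

d4 = 131/10
d5 = 30
d6 = 45
d7 = 16
d8 = 161/30
d9 = -61/3
d10 = 1931/10
endpoint = (1481/10, 422/15)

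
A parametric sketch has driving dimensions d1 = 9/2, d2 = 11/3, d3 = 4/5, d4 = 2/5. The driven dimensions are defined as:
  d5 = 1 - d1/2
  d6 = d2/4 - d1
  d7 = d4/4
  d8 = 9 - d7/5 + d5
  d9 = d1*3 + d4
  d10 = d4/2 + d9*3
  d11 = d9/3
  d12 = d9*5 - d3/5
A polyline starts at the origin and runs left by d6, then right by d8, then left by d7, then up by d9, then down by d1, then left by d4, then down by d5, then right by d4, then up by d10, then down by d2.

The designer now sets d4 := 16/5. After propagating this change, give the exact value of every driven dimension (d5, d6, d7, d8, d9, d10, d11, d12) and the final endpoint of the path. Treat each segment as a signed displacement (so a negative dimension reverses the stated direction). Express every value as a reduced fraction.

Apply edit: d4 := 16/5
  d5 = 1 - d1/2 = -5/4
  d6 = d2/4 - d1 = -43/12
  d7 = d4/4 = 4/5
  d8 = 9 - d7/5 + d5 = 759/100
  d9 = d1*3 + d4 = 167/10
  d10 = d4/2 + d9*3 = 517/10
  d11 = d9/3 = 167/30
  d12 = d9*5 - d3/5 = 4167/50
Walk from origin (0, 0):
  seg 1: left by d6 = -43/12 → (43/12, 0)
  seg 2: right by d8 = 759/100 → (838/75, 0)
  seg 3: left by d7 = 4/5 → (778/75, 0)
  seg 4: up by d9 = 167/10 → (778/75, 167/10)
  seg 5: down by d1 = 9/2 → (778/75, 61/5)
  seg 6: left by d4 = 16/5 → (538/75, 61/5)
  seg 7: down by d5 = -5/4 → (538/75, 269/20)
  seg 8: right by d4 = 16/5 → (778/75, 269/20)
  seg 9: up by d10 = 517/10 → (778/75, 1303/20)
  seg 10: down by d2 = 11/3 → (778/75, 3689/60)

d5 = -5/4
d6 = -43/12
d7 = 4/5
d8 = 759/100
d9 = 167/10
d10 = 517/10
d11 = 167/30
d12 = 4167/50
endpoint = (778/75, 3689/60)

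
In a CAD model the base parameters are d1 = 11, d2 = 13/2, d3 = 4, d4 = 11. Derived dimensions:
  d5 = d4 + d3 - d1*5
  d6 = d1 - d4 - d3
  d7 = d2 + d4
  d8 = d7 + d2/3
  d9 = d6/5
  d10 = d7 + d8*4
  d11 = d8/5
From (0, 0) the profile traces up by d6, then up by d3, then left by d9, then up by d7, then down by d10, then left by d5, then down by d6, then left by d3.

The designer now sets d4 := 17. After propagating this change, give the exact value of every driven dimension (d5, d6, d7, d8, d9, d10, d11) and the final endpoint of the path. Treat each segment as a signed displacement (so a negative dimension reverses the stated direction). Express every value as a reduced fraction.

Apply edit: d4 := 17
  d5 = d4 + d3 - d1*5 = -34
  d6 = d1 - d4 - d3 = -10
  d7 = d2 + d4 = 47/2
  d8 = d7 + d2/3 = 77/3
  d9 = d6/5 = -2
  d10 = d7 + d8*4 = 757/6
  d11 = d8/5 = 77/15
Walk from origin (0, 0):
  seg 1: up by d6 = -10 → (0, -10)
  seg 2: up by d3 = 4 → (0, -6)
  seg 3: left by d9 = -2 → (2, -6)
  seg 4: up by d7 = 47/2 → (2, 35/2)
  seg 5: down by d10 = 757/6 → (2, -326/3)
  seg 6: left by d5 = -34 → (36, -326/3)
  seg 7: down by d6 = -10 → (36, -296/3)
  seg 8: left by d3 = 4 → (32, -296/3)

d5 = -34
d6 = -10
d7 = 47/2
d8 = 77/3
d9 = -2
d10 = 757/6
d11 = 77/15
endpoint = (32, -296/3)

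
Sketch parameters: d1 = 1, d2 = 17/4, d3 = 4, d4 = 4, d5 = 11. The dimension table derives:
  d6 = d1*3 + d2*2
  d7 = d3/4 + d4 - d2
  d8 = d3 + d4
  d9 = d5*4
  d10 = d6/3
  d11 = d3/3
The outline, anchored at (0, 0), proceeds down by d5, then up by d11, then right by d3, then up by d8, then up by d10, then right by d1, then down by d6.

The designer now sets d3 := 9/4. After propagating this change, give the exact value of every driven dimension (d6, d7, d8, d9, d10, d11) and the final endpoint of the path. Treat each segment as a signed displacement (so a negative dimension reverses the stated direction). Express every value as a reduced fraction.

d6 = 23/2
d7 = 5/16
d8 = 25/4
d9 = 44
d10 = 23/6
d11 = 3/4
endpoint = (13/4, -35/3)

Apply edit: d3 := 9/4
  d6 = d1*3 + d2*2 = 23/2
  d7 = d3/4 + d4 - d2 = 5/16
  d8 = d3 + d4 = 25/4
  d9 = d5*4 = 44
  d10 = d6/3 = 23/6
  d11 = d3/3 = 3/4
Walk from origin (0, 0):
  seg 1: down by d5 = 11 → (0, -11)
  seg 2: up by d11 = 3/4 → (0, -41/4)
  seg 3: right by d3 = 9/4 → (9/4, -41/4)
  seg 4: up by d8 = 25/4 → (9/4, -4)
  seg 5: up by d10 = 23/6 → (9/4, -1/6)
  seg 6: right by d1 = 1 → (13/4, -1/6)
  seg 7: down by d6 = 23/2 → (13/4, -35/3)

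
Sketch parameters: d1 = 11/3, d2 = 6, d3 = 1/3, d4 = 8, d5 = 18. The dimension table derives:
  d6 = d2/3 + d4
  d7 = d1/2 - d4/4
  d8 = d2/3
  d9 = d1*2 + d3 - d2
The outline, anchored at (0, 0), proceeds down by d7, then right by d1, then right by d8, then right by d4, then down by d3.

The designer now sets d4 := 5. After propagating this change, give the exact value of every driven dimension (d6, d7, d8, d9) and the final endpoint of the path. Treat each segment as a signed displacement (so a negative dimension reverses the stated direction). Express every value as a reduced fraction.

Apply edit: d4 := 5
  d6 = d2/3 + d4 = 7
  d7 = d1/2 - d4/4 = 7/12
  d8 = d2/3 = 2
  d9 = d1*2 + d3 - d2 = 5/3
Walk from origin (0, 0):
  seg 1: down by d7 = 7/12 → (0, -7/12)
  seg 2: right by d1 = 11/3 → (11/3, -7/12)
  seg 3: right by d8 = 2 → (17/3, -7/12)
  seg 4: right by d4 = 5 → (32/3, -7/12)
  seg 5: down by d3 = 1/3 → (32/3, -11/12)

d6 = 7
d7 = 7/12
d8 = 2
d9 = 5/3
endpoint = (32/3, -11/12)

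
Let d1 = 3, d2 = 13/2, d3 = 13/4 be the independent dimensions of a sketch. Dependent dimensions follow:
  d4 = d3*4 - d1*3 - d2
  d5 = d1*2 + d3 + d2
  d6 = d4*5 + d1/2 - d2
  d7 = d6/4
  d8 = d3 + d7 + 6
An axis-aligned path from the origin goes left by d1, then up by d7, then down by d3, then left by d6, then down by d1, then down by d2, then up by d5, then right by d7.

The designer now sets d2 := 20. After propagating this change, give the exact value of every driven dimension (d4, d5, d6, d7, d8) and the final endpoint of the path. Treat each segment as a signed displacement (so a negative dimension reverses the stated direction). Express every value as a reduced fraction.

d4 = -16
d5 = 117/4
d6 = -197/2
d7 = -197/8
d8 = -123/8
endpoint = (567/8, -173/8)

Apply edit: d2 := 20
  d4 = d3*4 - d1*3 - d2 = -16
  d5 = d1*2 + d3 + d2 = 117/4
  d6 = d4*5 + d1/2 - d2 = -197/2
  d7 = d6/4 = -197/8
  d8 = d3 + d7 + 6 = -123/8
Walk from origin (0, 0):
  seg 1: left by d1 = 3 → (-3, 0)
  seg 2: up by d7 = -197/8 → (-3, -197/8)
  seg 3: down by d3 = 13/4 → (-3, -223/8)
  seg 4: left by d6 = -197/2 → (191/2, -223/8)
  seg 5: down by d1 = 3 → (191/2, -247/8)
  seg 6: down by d2 = 20 → (191/2, -407/8)
  seg 7: up by d5 = 117/4 → (191/2, -173/8)
  seg 8: right by d7 = -197/8 → (567/8, -173/8)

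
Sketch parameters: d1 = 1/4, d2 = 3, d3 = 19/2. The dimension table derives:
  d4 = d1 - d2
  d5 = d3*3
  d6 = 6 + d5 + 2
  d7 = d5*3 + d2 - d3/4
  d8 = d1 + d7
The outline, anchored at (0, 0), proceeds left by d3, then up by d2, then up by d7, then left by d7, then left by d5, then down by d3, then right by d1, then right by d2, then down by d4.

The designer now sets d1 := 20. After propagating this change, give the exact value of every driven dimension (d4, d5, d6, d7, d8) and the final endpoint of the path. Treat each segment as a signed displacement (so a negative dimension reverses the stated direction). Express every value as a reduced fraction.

d4 = 17
d5 = 57/2
d6 = 73/2
d7 = 689/8
d8 = 849/8
endpoint = (-809/8, 501/8)

Apply edit: d1 := 20
  d4 = d1 - d2 = 17
  d5 = d3*3 = 57/2
  d6 = 6 + d5 + 2 = 73/2
  d7 = d5*3 + d2 - d3/4 = 689/8
  d8 = d1 + d7 = 849/8
Walk from origin (0, 0):
  seg 1: left by d3 = 19/2 → (-19/2, 0)
  seg 2: up by d2 = 3 → (-19/2, 3)
  seg 3: up by d7 = 689/8 → (-19/2, 713/8)
  seg 4: left by d7 = 689/8 → (-765/8, 713/8)
  seg 5: left by d5 = 57/2 → (-993/8, 713/8)
  seg 6: down by d3 = 19/2 → (-993/8, 637/8)
  seg 7: right by d1 = 20 → (-833/8, 637/8)
  seg 8: right by d2 = 3 → (-809/8, 637/8)
  seg 9: down by d4 = 17 → (-809/8, 501/8)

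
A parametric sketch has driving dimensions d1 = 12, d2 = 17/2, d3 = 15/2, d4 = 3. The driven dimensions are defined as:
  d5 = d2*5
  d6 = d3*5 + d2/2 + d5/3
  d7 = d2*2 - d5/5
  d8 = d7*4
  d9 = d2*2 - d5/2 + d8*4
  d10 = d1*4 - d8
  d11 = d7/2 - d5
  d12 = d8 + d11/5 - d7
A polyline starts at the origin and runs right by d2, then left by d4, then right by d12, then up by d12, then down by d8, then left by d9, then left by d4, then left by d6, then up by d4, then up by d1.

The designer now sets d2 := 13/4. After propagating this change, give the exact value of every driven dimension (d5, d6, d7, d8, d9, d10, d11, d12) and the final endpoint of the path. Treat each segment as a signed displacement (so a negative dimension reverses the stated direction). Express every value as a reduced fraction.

d5 = 65/4
d6 = 1069/24
d7 = 13/4
d8 = 13
d9 = 403/8
d10 = 35
d11 = -117/8
d12 = 273/40
endpoint = (-10901/120, 353/40)

Apply edit: d2 := 13/4
  d5 = d2*5 = 65/4
  d6 = d3*5 + d2/2 + d5/3 = 1069/24
  d7 = d2*2 - d5/5 = 13/4
  d8 = d7*4 = 13
  d9 = d2*2 - d5/2 + d8*4 = 403/8
  d10 = d1*4 - d8 = 35
  d11 = d7/2 - d5 = -117/8
  d12 = d8 + d11/5 - d7 = 273/40
Walk from origin (0, 0):
  seg 1: right by d2 = 13/4 → (13/4, 0)
  seg 2: left by d4 = 3 → (1/4, 0)
  seg 3: right by d12 = 273/40 → (283/40, 0)
  seg 4: up by d12 = 273/40 → (283/40, 273/40)
  seg 5: down by d8 = 13 → (283/40, -247/40)
  seg 6: left by d9 = 403/8 → (-433/10, -247/40)
  seg 7: left by d4 = 3 → (-463/10, -247/40)
  seg 8: left by d6 = 1069/24 → (-10901/120, -247/40)
  seg 9: up by d4 = 3 → (-10901/120, -127/40)
  seg 10: up by d1 = 12 → (-10901/120, 353/40)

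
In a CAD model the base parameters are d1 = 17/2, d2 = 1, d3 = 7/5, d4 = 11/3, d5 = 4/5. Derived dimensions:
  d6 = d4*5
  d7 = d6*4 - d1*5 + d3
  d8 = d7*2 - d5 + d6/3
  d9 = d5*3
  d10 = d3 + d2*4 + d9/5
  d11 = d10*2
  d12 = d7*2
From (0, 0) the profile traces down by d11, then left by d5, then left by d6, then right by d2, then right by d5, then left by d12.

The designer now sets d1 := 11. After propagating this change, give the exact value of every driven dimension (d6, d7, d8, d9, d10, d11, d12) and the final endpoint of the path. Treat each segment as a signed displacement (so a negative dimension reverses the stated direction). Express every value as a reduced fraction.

d6 = 55/3
d7 = 296/15
d8 = 403/9
d9 = 12/5
d10 = 147/25
d11 = 294/25
d12 = 592/15
endpoint = (-284/5, -294/25)

Apply edit: d1 := 11
  d6 = d4*5 = 55/3
  d7 = d6*4 - d1*5 + d3 = 296/15
  d8 = d7*2 - d5 + d6/3 = 403/9
  d9 = d5*3 = 12/5
  d10 = d3 + d2*4 + d9/5 = 147/25
  d11 = d10*2 = 294/25
  d12 = d7*2 = 592/15
Walk from origin (0, 0):
  seg 1: down by d11 = 294/25 → (0, -294/25)
  seg 2: left by d5 = 4/5 → (-4/5, -294/25)
  seg 3: left by d6 = 55/3 → (-287/15, -294/25)
  seg 4: right by d2 = 1 → (-272/15, -294/25)
  seg 5: right by d5 = 4/5 → (-52/3, -294/25)
  seg 6: left by d12 = 592/15 → (-284/5, -294/25)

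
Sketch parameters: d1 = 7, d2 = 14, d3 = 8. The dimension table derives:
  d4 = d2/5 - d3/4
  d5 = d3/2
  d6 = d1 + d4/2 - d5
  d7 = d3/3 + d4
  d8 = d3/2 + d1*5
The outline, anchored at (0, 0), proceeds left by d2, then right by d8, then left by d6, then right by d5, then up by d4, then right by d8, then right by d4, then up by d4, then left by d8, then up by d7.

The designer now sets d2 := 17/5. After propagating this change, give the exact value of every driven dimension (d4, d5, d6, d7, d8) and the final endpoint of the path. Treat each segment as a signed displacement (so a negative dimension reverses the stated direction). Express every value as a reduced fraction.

Apply edit: d2 := 17/5
  d4 = d2/5 - d3/4 = -33/25
  d5 = d3/2 = 4
  d6 = d1 + d4/2 - d5 = 117/50
  d7 = d3/3 + d4 = 101/75
  d8 = d3/2 + d1*5 = 39
Walk from origin (0, 0):
  seg 1: left by d2 = 17/5 → (-17/5, 0)
  seg 2: right by d8 = 39 → (178/5, 0)
  seg 3: left by d6 = 117/50 → (1663/50, 0)
  seg 4: right by d5 = 4 → (1863/50, 0)
  seg 5: up by d4 = -33/25 → (1863/50, -33/25)
  seg 6: right by d8 = 39 → (3813/50, -33/25)
  seg 7: right by d4 = -33/25 → (3747/50, -33/25)
  seg 8: up by d4 = -33/25 → (3747/50, -66/25)
  seg 9: left by d8 = 39 → (1797/50, -66/25)
  seg 10: up by d7 = 101/75 → (1797/50, -97/75)

d4 = -33/25
d5 = 4
d6 = 117/50
d7 = 101/75
d8 = 39
endpoint = (1797/50, -97/75)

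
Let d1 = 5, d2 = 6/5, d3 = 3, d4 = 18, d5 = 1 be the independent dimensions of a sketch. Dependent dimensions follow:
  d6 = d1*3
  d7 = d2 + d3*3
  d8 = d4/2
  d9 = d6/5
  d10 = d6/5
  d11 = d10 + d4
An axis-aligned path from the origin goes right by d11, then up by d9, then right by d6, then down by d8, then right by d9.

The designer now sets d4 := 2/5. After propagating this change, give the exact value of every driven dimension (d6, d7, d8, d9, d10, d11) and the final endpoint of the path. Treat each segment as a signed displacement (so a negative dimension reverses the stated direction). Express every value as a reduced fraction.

Apply edit: d4 := 2/5
  d6 = d1*3 = 15
  d7 = d2 + d3*3 = 51/5
  d8 = d4/2 = 1/5
  d9 = d6/5 = 3
  d10 = d6/5 = 3
  d11 = d10 + d4 = 17/5
Walk from origin (0, 0):
  seg 1: right by d11 = 17/5 → (17/5, 0)
  seg 2: up by d9 = 3 → (17/5, 3)
  seg 3: right by d6 = 15 → (92/5, 3)
  seg 4: down by d8 = 1/5 → (92/5, 14/5)
  seg 5: right by d9 = 3 → (107/5, 14/5)

d6 = 15
d7 = 51/5
d8 = 1/5
d9 = 3
d10 = 3
d11 = 17/5
endpoint = (107/5, 14/5)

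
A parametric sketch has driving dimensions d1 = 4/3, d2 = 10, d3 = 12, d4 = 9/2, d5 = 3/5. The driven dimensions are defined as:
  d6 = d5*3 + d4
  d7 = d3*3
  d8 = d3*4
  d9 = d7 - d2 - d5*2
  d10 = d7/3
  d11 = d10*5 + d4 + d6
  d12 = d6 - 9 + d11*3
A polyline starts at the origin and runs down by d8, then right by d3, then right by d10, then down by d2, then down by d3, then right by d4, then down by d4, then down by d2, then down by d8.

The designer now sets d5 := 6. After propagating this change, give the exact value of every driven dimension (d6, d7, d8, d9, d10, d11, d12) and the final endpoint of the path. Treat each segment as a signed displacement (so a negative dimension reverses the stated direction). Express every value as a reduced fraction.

d6 = 45/2
d7 = 36
d8 = 48
d9 = 14
d10 = 12
d11 = 87
d12 = 549/2
endpoint = (57/2, -265/2)

Apply edit: d5 := 6
  d6 = d5*3 + d4 = 45/2
  d7 = d3*3 = 36
  d8 = d3*4 = 48
  d9 = d7 - d2 - d5*2 = 14
  d10 = d7/3 = 12
  d11 = d10*5 + d4 + d6 = 87
  d12 = d6 - 9 + d11*3 = 549/2
Walk from origin (0, 0):
  seg 1: down by d8 = 48 → (0, -48)
  seg 2: right by d3 = 12 → (12, -48)
  seg 3: right by d10 = 12 → (24, -48)
  seg 4: down by d2 = 10 → (24, -58)
  seg 5: down by d3 = 12 → (24, -70)
  seg 6: right by d4 = 9/2 → (57/2, -70)
  seg 7: down by d4 = 9/2 → (57/2, -149/2)
  seg 8: down by d2 = 10 → (57/2, -169/2)
  seg 9: down by d8 = 48 → (57/2, -265/2)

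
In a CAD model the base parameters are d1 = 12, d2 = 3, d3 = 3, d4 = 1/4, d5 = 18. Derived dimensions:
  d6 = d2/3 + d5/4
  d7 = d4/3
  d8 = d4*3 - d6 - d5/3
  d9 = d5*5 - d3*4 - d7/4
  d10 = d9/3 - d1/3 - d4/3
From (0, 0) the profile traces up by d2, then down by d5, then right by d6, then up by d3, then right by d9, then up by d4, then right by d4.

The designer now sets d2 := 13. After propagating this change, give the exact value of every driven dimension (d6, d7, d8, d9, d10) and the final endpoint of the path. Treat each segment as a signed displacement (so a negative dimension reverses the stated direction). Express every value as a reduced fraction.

d6 = 53/6
d7 = 1/12
d8 = -169/12
d9 = 3743/48
d10 = 3155/144
endpoint = (1393/16, -7/4)

Apply edit: d2 := 13
  d6 = d2/3 + d5/4 = 53/6
  d7 = d4/3 = 1/12
  d8 = d4*3 - d6 - d5/3 = -169/12
  d9 = d5*5 - d3*4 - d7/4 = 3743/48
  d10 = d9/3 - d1/3 - d4/3 = 3155/144
Walk from origin (0, 0):
  seg 1: up by d2 = 13 → (0, 13)
  seg 2: down by d5 = 18 → (0, -5)
  seg 3: right by d6 = 53/6 → (53/6, -5)
  seg 4: up by d3 = 3 → (53/6, -2)
  seg 5: right by d9 = 3743/48 → (1389/16, -2)
  seg 6: up by d4 = 1/4 → (1389/16, -7/4)
  seg 7: right by d4 = 1/4 → (1393/16, -7/4)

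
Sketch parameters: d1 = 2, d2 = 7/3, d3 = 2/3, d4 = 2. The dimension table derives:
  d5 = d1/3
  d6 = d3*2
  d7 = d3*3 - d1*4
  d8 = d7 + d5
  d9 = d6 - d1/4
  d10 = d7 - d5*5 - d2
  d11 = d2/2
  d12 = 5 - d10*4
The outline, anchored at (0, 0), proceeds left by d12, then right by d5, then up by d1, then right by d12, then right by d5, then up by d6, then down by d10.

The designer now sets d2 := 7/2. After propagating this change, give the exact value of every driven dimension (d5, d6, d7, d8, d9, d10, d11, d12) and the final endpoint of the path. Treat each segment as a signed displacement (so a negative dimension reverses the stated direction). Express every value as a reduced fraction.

d5 = 2/3
d6 = 4/3
d7 = -6
d8 = -16/3
d9 = 5/6
d10 = -77/6
d11 = 7/4
d12 = 169/3
endpoint = (4/3, 97/6)

Apply edit: d2 := 7/2
  d5 = d1/3 = 2/3
  d6 = d3*2 = 4/3
  d7 = d3*3 - d1*4 = -6
  d8 = d7 + d5 = -16/3
  d9 = d6 - d1/4 = 5/6
  d10 = d7 - d5*5 - d2 = -77/6
  d11 = d2/2 = 7/4
  d12 = 5 - d10*4 = 169/3
Walk from origin (0, 0):
  seg 1: left by d12 = 169/3 → (-169/3, 0)
  seg 2: right by d5 = 2/3 → (-167/3, 0)
  seg 3: up by d1 = 2 → (-167/3, 2)
  seg 4: right by d12 = 169/3 → (2/3, 2)
  seg 5: right by d5 = 2/3 → (4/3, 2)
  seg 6: up by d6 = 4/3 → (4/3, 10/3)
  seg 7: down by d10 = -77/6 → (4/3, 97/6)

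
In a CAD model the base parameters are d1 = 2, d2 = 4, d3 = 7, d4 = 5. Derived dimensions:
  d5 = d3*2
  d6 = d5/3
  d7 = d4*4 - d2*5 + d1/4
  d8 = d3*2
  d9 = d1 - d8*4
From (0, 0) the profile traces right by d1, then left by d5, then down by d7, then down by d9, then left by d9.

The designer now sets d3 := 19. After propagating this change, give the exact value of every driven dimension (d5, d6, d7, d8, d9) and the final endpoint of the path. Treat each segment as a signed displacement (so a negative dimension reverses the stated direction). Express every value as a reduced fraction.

Apply edit: d3 := 19
  d5 = d3*2 = 38
  d6 = d5/3 = 38/3
  d7 = d4*4 - d2*5 + d1/4 = 1/2
  d8 = d3*2 = 38
  d9 = d1 - d8*4 = -150
Walk from origin (0, 0):
  seg 1: right by d1 = 2 → (2, 0)
  seg 2: left by d5 = 38 → (-36, 0)
  seg 3: down by d7 = 1/2 → (-36, -1/2)
  seg 4: down by d9 = -150 → (-36, 299/2)
  seg 5: left by d9 = -150 → (114, 299/2)

d5 = 38
d6 = 38/3
d7 = 1/2
d8 = 38
d9 = -150
endpoint = (114, 299/2)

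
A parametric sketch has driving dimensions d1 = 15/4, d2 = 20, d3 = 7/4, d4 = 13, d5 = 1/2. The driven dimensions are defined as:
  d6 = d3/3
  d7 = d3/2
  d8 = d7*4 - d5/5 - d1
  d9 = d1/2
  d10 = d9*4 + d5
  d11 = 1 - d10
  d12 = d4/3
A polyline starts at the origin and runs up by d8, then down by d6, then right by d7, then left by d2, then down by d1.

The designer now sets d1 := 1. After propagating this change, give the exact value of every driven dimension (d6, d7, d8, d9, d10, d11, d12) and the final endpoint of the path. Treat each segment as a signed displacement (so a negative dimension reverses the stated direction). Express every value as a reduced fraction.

d6 = 7/12
d7 = 7/8
d8 = 12/5
d9 = 1/2
d10 = 5/2
d11 = -3/2
d12 = 13/3
endpoint = (-153/8, 49/60)

Apply edit: d1 := 1
  d6 = d3/3 = 7/12
  d7 = d3/2 = 7/8
  d8 = d7*4 - d5/5 - d1 = 12/5
  d9 = d1/2 = 1/2
  d10 = d9*4 + d5 = 5/2
  d11 = 1 - d10 = -3/2
  d12 = d4/3 = 13/3
Walk from origin (0, 0):
  seg 1: up by d8 = 12/5 → (0, 12/5)
  seg 2: down by d6 = 7/12 → (0, 109/60)
  seg 3: right by d7 = 7/8 → (7/8, 109/60)
  seg 4: left by d2 = 20 → (-153/8, 109/60)
  seg 5: down by d1 = 1 → (-153/8, 49/60)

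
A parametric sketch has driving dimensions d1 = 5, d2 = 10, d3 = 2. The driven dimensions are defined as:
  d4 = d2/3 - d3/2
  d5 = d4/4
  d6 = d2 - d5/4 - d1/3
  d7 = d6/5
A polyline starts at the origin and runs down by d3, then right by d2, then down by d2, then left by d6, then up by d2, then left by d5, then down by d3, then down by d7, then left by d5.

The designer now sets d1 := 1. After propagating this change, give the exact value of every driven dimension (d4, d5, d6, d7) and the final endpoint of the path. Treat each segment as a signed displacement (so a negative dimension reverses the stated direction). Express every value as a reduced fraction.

Apply edit: d1 := 1
  d4 = d2/3 - d3/2 = 7/3
  d5 = d4/4 = 7/12
  d6 = d2 - d5/4 - d1/3 = 457/48
  d7 = d6/5 = 457/240
Walk from origin (0, 0):
  seg 1: down by d3 = 2 → (0, -2)
  seg 2: right by d2 = 10 → (10, -2)
  seg 3: down by d2 = 10 → (10, -12)
  seg 4: left by d6 = 457/48 → (23/48, -12)
  seg 5: up by d2 = 10 → (23/48, -2)
  seg 6: left by d5 = 7/12 → (-5/48, -2)
  seg 7: down by d3 = 2 → (-5/48, -4)
  seg 8: down by d7 = 457/240 → (-5/48, -1417/240)
  seg 9: left by d5 = 7/12 → (-11/16, -1417/240)

d4 = 7/3
d5 = 7/12
d6 = 457/48
d7 = 457/240
endpoint = (-11/16, -1417/240)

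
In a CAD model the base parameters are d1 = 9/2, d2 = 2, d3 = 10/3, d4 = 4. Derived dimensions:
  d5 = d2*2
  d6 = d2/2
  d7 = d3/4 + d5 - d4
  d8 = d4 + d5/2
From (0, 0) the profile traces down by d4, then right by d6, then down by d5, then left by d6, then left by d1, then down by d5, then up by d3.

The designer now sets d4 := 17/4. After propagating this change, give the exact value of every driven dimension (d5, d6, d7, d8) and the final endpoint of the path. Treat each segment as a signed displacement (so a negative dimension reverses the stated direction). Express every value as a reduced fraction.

d5 = 4
d6 = 1
d7 = 7/12
d8 = 25/4
endpoint = (-9/2, -107/12)

Apply edit: d4 := 17/4
  d5 = d2*2 = 4
  d6 = d2/2 = 1
  d7 = d3/4 + d5 - d4 = 7/12
  d8 = d4 + d5/2 = 25/4
Walk from origin (0, 0):
  seg 1: down by d4 = 17/4 → (0, -17/4)
  seg 2: right by d6 = 1 → (1, -17/4)
  seg 3: down by d5 = 4 → (1, -33/4)
  seg 4: left by d6 = 1 → (0, -33/4)
  seg 5: left by d1 = 9/2 → (-9/2, -33/4)
  seg 6: down by d5 = 4 → (-9/2, -49/4)
  seg 7: up by d3 = 10/3 → (-9/2, -107/12)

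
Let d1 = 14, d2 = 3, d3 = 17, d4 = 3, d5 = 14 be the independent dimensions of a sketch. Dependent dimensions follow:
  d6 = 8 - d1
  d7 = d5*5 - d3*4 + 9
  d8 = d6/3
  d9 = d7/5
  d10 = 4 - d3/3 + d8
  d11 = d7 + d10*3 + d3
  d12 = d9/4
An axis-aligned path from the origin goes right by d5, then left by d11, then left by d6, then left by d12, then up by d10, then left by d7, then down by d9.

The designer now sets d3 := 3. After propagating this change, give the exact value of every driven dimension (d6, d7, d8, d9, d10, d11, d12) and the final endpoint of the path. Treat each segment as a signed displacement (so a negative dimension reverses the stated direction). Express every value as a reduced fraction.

Apply edit: d3 := 3
  d6 = 8 - d1 = -6
  d7 = d5*5 - d3*4 + 9 = 67
  d8 = d6/3 = -2
  d9 = d7/5 = 67/5
  d10 = 4 - d3/3 + d8 = 1
  d11 = d7 + d10*3 + d3 = 73
  d12 = d9/4 = 67/20
Walk from origin (0, 0):
  seg 1: right by d5 = 14 → (14, 0)
  seg 2: left by d11 = 73 → (-59, 0)
  seg 3: left by d6 = -6 → (-53, 0)
  seg 4: left by d12 = 67/20 → (-1127/20, 0)
  seg 5: up by d10 = 1 → (-1127/20, 1)
  seg 6: left by d7 = 67 → (-2467/20, 1)
  seg 7: down by d9 = 67/5 → (-2467/20, -62/5)

d6 = -6
d7 = 67
d8 = -2
d9 = 67/5
d10 = 1
d11 = 73
d12 = 67/20
endpoint = (-2467/20, -62/5)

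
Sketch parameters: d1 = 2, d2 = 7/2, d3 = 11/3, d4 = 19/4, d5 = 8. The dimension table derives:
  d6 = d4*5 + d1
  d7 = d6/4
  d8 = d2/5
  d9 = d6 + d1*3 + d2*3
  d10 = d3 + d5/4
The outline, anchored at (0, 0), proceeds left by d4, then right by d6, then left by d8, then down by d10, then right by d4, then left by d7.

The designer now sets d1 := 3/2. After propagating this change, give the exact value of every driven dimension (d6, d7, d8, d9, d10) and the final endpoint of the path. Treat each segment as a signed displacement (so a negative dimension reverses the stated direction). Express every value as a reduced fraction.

d6 = 101/4
d7 = 101/16
d8 = 7/10
d9 = 161/4
d10 = 17/3
endpoint = (1459/80, -17/3)

Apply edit: d1 := 3/2
  d6 = d4*5 + d1 = 101/4
  d7 = d6/4 = 101/16
  d8 = d2/5 = 7/10
  d9 = d6 + d1*3 + d2*3 = 161/4
  d10 = d3 + d5/4 = 17/3
Walk from origin (0, 0):
  seg 1: left by d4 = 19/4 → (-19/4, 0)
  seg 2: right by d6 = 101/4 → (41/2, 0)
  seg 3: left by d8 = 7/10 → (99/5, 0)
  seg 4: down by d10 = 17/3 → (99/5, -17/3)
  seg 5: right by d4 = 19/4 → (491/20, -17/3)
  seg 6: left by d7 = 101/16 → (1459/80, -17/3)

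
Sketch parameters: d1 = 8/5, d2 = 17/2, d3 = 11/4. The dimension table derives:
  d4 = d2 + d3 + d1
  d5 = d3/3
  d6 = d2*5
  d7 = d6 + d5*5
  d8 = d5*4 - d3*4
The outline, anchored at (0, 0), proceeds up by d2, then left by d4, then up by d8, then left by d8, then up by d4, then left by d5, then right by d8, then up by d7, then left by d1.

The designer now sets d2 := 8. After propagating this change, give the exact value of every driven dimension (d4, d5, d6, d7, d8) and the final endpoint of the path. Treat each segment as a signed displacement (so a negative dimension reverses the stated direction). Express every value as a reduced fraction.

Apply edit: d2 := 8
  d4 = d2 + d3 + d1 = 247/20
  d5 = d3/3 = 11/12
  d6 = d2*5 = 40
  d7 = d6 + d5*5 = 535/12
  d8 = d5*4 - d3*4 = -22/3
Walk from origin (0, 0):
  seg 1: up by d2 = 8 → (0, 8)
  seg 2: left by d4 = 247/20 → (-247/20, 8)
  seg 3: up by d8 = -22/3 → (-247/20, 2/3)
  seg 4: left by d8 = -22/3 → (-301/60, 2/3)
  seg 5: up by d4 = 247/20 → (-301/60, 781/60)
  seg 6: left by d5 = 11/12 → (-89/15, 781/60)
  seg 7: right by d8 = -22/3 → (-199/15, 781/60)
  seg 8: up by d7 = 535/12 → (-199/15, 288/5)
  seg 9: left by d1 = 8/5 → (-223/15, 288/5)

d4 = 247/20
d5 = 11/12
d6 = 40
d7 = 535/12
d8 = -22/3
endpoint = (-223/15, 288/5)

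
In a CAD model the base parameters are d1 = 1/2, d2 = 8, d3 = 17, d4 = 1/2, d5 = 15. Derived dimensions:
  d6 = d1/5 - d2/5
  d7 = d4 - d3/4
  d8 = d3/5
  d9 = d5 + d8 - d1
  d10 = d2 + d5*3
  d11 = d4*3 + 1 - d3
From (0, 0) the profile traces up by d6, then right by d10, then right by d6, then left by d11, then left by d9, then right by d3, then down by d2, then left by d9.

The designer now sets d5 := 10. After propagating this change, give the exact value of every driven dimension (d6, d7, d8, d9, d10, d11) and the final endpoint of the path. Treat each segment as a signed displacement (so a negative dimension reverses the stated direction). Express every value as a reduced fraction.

d6 = -3/2
d7 = -15/4
d8 = 17/5
d9 = 129/10
d10 = 38
d11 = -29/2
endpoint = (211/5, -19/2)

Apply edit: d5 := 10
  d6 = d1/5 - d2/5 = -3/2
  d7 = d4 - d3/4 = -15/4
  d8 = d3/5 = 17/5
  d9 = d5 + d8 - d1 = 129/10
  d10 = d2 + d5*3 = 38
  d11 = d4*3 + 1 - d3 = -29/2
Walk from origin (0, 0):
  seg 1: up by d6 = -3/2 → (0, -3/2)
  seg 2: right by d10 = 38 → (38, -3/2)
  seg 3: right by d6 = -3/2 → (73/2, -3/2)
  seg 4: left by d11 = -29/2 → (51, -3/2)
  seg 5: left by d9 = 129/10 → (381/10, -3/2)
  seg 6: right by d3 = 17 → (551/10, -3/2)
  seg 7: down by d2 = 8 → (551/10, -19/2)
  seg 8: left by d9 = 129/10 → (211/5, -19/2)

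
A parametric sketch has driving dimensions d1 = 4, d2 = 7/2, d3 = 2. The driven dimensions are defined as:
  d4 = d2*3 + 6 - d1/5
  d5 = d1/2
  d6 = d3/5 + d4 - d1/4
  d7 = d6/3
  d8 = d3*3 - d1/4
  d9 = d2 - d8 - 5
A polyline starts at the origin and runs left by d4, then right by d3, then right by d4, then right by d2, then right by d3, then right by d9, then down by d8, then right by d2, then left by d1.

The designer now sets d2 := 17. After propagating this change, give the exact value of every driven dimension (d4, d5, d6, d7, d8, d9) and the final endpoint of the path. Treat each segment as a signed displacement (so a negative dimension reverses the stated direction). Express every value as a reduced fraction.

Apply edit: d2 := 17
  d4 = d2*3 + 6 - d1/5 = 281/5
  d5 = d1/2 = 2
  d6 = d3/5 + d4 - d1/4 = 278/5
  d7 = d6/3 = 278/15
  d8 = d3*3 - d1/4 = 5
  d9 = d2 - d8 - 5 = 7
Walk from origin (0, 0):
  seg 1: left by d4 = 281/5 → (-281/5, 0)
  seg 2: right by d3 = 2 → (-271/5, 0)
  seg 3: right by d4 = 281/5 → (2, 0)
  seg 4: right by d2 = 17 → (19, 0)
  seg 5: right by d3 = 2 → (21, 0)
  seg 6: right by d9 = 7 → (28, 0)
  seg 7: down by d8 = 5 → (28, -5)
  seg 8: right by d2 = 17 → (45, -5)
  seg 9: left by d1 = 4 → (41, -5)

d4 = 281/5
d5 = 2
d6 = 278/5
d7 = 278/15
d8 = 5
d9 = 7
endpoint = (41, -5)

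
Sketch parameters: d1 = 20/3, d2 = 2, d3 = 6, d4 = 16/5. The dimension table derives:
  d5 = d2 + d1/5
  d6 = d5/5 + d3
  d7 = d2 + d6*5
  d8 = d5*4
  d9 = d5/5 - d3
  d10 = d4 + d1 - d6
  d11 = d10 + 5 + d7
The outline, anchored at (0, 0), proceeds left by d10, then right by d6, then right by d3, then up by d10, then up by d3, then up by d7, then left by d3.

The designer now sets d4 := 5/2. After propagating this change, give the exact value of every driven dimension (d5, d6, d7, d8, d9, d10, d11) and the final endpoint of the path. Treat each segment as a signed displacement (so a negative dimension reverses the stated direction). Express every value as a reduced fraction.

Apply edit: d4 := 5/2
  d5 = d2 + d1/5 = 10/3
  d6 = d5/5 + d3 = 20/3
  d7 = d2 + d6*5 = 106/3
  d8 = d5*4 = 40/3
  d9 = d5/5 - d3 = -16/3
  d10 = d4 + d1 - d6 = 5/2
  d11 = d10 + 5 + d7 = 257/6
Walk from origin (0, 0):
  seg 1: left by d10 = 5/2 → (-5/2, 0)
  seg 2: right by d6 = 20/3 → (25/6, 0)
  seg 3: right by d3 = 6 → (61/6, 0)
  seg 4: up by d10 = 5/2 → (61/6, 5/2)
  seg 5: up by d3 = 6 → (61/6, 17/2)
  seg 6: up by d7 = 106/3 → (61/6, 263/6)
  seg 7: left by d3 = 6 → (25/6, 263/6)

d5 = 10/3
d6 = 20/3
d7 = 106/3
d8 = 40/3
d9 = -16/3
d10 = 5/2
d11 = 257/6
endpoint = (25/6, 263/6)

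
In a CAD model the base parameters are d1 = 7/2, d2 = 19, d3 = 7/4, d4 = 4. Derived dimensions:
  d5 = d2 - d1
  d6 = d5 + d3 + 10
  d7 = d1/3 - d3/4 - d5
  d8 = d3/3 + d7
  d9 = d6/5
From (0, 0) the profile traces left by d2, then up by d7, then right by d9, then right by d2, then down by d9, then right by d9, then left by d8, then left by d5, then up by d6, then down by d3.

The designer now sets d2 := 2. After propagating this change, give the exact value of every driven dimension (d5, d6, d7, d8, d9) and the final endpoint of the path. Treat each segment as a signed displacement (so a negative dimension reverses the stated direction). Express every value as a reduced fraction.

Apply edit: d2 := 2
  d5 = d2 - d1 = -3/2
  d6 = d5 + d3 + 10 = 41/4
  d7 = d1/3 - d3/4 - d5 = 107/48
  d8 = d3/3 + d7 = 45/16
  d9 = d6/5 = 41/20
Walk from origin (0, 0):
  seg 1: left by d2 = 2 → (-2, 0)
  seg 2: up by d7 = 107/48 → (-2, 107/48)
  seg 3: right by d9 = 41/20 → (1/20, 107/48)
  seg 4: right by d2 = 2 → (41/20, 107/48)
  seg 5: down by d9 = 41/20 → (41/20, 43/240)
  seg 6: right by d9 = 41/20 → (41/10, 43/240)
  seg 7: left by d8 = 45/16 → (103/80, 43/240)
  seg 8: left by d5 = -3/2 → (223/80, 43/240)
  seg 9: up by d6 = 41/4 → (223/80, 2503/240)
  seg 10: down by d3 = 7/4 → (223/80, 2083/240)

d5 = -3/2
d6 = 41/4
d7 = 107/48
d8 = 45/16
d9 = 41/20
endpoint = (223/80, 2083/240)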